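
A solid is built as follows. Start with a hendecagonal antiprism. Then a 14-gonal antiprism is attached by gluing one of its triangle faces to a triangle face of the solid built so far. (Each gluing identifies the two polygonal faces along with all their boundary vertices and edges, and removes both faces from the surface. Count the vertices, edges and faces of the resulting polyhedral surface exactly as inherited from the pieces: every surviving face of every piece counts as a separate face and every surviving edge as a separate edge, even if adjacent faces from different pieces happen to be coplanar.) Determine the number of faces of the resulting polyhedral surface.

52

A hendecagonal antiprism: V=22, E=44, F=24.
Attach a 14-gonal antiprism (V=28, E=56, F=30) along a 3-gon: merge 3 vertices and 3 edges, delete both glued faces → V=47, E=97, F=52.
Check: V − E + F = 47 − 97 + 52 = 2.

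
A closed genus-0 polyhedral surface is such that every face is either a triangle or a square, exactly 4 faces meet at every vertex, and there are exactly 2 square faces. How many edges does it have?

Let x be the number of triangles; then F = 2 + x.
Edge–face incidences: 2E = 4·2 + 3·x = 8 + 3x.
Every vertex has degree 4, so 4V = 2E.
Euler: V − E + F = 2 ⇒ (2E)/4 − E + (2 + x) = 2.
Multiply by 8: 2·(2E) − 4·(2E) + 8·(2 + x) = 16, i.e. 16 + 8x − 2·(8 + 3x) = 16.
Collecting terms: 2x = 16, so x = 8.
Then 2E = 8 + 3·8 = 32, so E = 16, V = 2E/4 = 8, F = 2 + 8 = 10.

16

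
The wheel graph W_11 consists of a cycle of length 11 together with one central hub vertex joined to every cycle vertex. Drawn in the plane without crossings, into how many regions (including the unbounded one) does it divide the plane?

W_11 has V = 11 + 1 = 12 vertices and E = 2·11 = 22 edges.
By Euler's formula F = 2 − V + E = 2 − 12 + 22 = 12.

12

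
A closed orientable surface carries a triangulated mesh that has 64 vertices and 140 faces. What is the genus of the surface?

4

Every face is a triangle, so 2E = 3·140 = 420, giving E = 210.
χ = V − E + F = 64 − 210 + 140 = -6.
For a closed orientable surface χ = 2 − 2g, so g = (2 − (-6))/2 = 4.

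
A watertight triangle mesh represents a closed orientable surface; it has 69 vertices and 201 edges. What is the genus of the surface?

Every face is a triangle and each edge borders two faces, so 3F = 2·201, giving F = 134.
χ = V − E + F = 69 − 201 + 134 = 2.
For a closed orientable surface χ = 2 − 2g, so g = (2 − (2))/2 = 0.

0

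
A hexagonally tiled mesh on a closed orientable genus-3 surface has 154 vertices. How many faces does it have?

79

χ = 2 − 2·3 = -4, and every face is a hexagon so 6F = 2E.
V − E + F = -4 with E = 6F/2 gives 154 − (6/2 − 1)·F = -4, so F = 79 and E = 237.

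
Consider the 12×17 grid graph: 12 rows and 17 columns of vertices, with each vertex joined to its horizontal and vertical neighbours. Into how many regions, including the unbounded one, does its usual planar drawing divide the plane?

177

The grid has V = 12·17 = 204 vertices and E = 12·16 + 17·11 = 379 edges.
F = 2 − V + E = 2 − 204 + 379 = 177.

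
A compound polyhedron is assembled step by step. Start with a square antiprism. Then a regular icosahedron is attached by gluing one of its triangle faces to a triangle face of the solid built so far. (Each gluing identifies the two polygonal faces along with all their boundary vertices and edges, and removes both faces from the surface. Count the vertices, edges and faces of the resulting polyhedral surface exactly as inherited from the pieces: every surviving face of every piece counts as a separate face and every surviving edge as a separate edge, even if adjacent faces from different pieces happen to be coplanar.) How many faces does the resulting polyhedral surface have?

28

A square antiprism: V=8, E=16, F=10.
Attach a regular icosahedron (V=12, E=30, F=20) along a 3-gon: merge 3 vertices and 3 edges, delete both glued faces → V=17, E=43, F=28.
Check: V − E + F = 17 − 43 + 28 = 2.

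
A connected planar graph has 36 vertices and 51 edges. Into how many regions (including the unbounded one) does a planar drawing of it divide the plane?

Euler's formula for a connected plane graph: V − E + F = 2, so F = 2 − 36 + 51 = 17.

17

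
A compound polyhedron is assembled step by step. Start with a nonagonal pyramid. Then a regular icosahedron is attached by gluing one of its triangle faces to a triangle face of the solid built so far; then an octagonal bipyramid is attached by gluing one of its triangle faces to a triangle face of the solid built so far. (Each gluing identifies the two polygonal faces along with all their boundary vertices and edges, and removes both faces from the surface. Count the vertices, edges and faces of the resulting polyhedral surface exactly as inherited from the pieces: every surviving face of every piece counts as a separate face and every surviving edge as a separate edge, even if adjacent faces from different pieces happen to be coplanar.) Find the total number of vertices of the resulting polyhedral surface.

A nonagonal pyramid: V=10, E=18, F=10.
Attach a regular icosahedron (V=12, E=30, F=20) along a 3-gon: merge 3 vertices and 3 edges, delete both glued faces → V=19, E=45, F=28.
Attach an octagonal bipyramid (V=10, E=24, F=16) along a 3-gon: merge 3 vertices and 3 edges, delete both glued faces → V=26, E=66, F=42.
Check: V − E + F = 26 − 66 + 42 = 2.

26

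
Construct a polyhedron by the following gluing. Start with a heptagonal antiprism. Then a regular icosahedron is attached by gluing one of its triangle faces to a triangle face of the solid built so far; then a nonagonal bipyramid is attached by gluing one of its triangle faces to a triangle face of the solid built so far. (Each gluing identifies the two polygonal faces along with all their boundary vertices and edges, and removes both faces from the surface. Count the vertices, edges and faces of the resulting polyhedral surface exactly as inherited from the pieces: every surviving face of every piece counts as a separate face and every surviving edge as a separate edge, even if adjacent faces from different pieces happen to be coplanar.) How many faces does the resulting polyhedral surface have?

50

A heptagonal antiprism: V=14, E=28, F=16.
Attach a regular icosahedron (V=12, E=30, F=20) along a 3-gon: merge 3 vertices and 3 edges, delete both glued faces → V=23, E=55, F=34.
Attach a nonagonal bipyramid (V=11, E=27, F=18) along a 3-gon: merge 3 vertices and 3 edges, delete both glued faces → V=31, E=79, F=50.
Check: V − E + F = 31 − 79 + 50 = 2.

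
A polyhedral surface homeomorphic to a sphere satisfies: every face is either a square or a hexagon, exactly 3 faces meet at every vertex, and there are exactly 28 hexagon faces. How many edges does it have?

96

Let x be the number of squares; then F = 28 + x.
Edge–face incidences: 2E = 6·28 + 4·x = 168 + 4x.
Every vertex has degree 3, so 3V = 2E.
Euler: V − E + F = 2 ⇒ (2E)/3 − E + (28 + x) = 2.
Multiply by 6: 2·(2E) − 3·(2E) + 6·(28 + x) = 12, i.e. 168 + 6x − (168 + 4x) = 12.
Collecting terms: 2x = 12, so x = 6.
Then 2E = 168 + 4·6 = 192, so E = 96, V = 2E/3 = 64, F = 28 + 6 = 34.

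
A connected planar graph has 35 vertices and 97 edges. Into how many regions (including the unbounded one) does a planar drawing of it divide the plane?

64

Euler's formula for a connected plane graph: V − E + F = 2, so F = 2 − 35 + 97 = 64.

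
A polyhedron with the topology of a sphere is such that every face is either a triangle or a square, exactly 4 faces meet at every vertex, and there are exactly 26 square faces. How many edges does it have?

64

Let x be the number of triangles; then F = 26 + x.
Edge–face incidences: 2E = 4·26 + 3·x = 104 + 3x.
Every vertex has degree 4, so 4V = 2E.
Euler: V − E + F = 2 ⇒ (2E)/4 − E + (26 + x) = 2.
Multiply by 8: 2·(2E) − 4·(2E) + 8·(26 + x) = 16, i.e. 208 + 8x − 2·(104 + 3x) = 16.
Collecting terms: 2x = 16, so x = 8.
Then 2E = 104 + 3·8 = 128, so E = 64, V = 2E/4 = 32, F = 26 + 8 = 34.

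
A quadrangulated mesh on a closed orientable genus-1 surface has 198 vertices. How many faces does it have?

χ = 2 − 2·1 = 0, and every face is a square so 4F = 2E.
V − E + F = 0 with E = 4F/2 gives 198 − (4/2 − 1)·F = 0, so F = 198 and E = 396.

198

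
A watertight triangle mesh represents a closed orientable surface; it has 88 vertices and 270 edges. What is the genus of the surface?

2

Every face is a triangle and each edge borders two faces, so 3F = 2·270, giving F = 180.
χ = V − E + F = 88 − 270 + 180 = -2.
For a closed orientable surface χ = 2 − 2g, so g = (2 − (-2))/2 = 2.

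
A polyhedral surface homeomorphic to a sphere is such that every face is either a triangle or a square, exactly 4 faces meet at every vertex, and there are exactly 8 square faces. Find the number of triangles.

Let x be the number of triangles; then F = 8 + x.
Edge–face incidences: 2E = 4·8 + 3·x = 32 + 3x.
Every vertex has degree 4, so 4V = 2E.
Euler: V − E + F = 2 ⇒ (2E)/4 − E + (8 + x) = 2.
Multiply by 8: 2·(2E) − 4·(2E) + 8·(8 + x) = 16, i.e. 64 + 8x − 2·(32 + 3x) = 16.
Collecting terms: 2x = 16, so x = 8.
Then 2E = 32 + 3·8 = 56, so E = 28, V = 2E/4 = 14, F = 8 + 8 = 16.

8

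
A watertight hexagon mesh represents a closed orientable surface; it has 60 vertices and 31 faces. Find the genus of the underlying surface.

2

Every face is a hexagon, so 2E = 6·31 = 186, giving E = 93.
χ = V − E + F = 60 − 93 + 31 = -2.
For a closed orientable surface χ = 2 − 2g, so g = (2 − (-2))/2 = 2.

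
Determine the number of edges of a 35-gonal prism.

A prism on an n-gon has two n-gon bases and n rectangular sides: V = 2·35 = 70, E = 3·35 = 105, F = 35 + 2 = 37.

105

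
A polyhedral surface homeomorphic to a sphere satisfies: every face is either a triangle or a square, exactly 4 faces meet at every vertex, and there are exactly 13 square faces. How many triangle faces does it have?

8

Let x be the number of triangles; then F = 13 + x.
Edge–face incidences: 2E = 4·13 + 3·x = 52 + 3x.
Every vertex has degree 4, so 4V = 2E.
Euler: V − E + F = 2 ⇒ (2E)/4 − E + (13 + x) = 2.
Multiply by 8: 2·(2E) − 4·(2E) + 8·(13 + x) = 16, i.e. 104 + 8x − 2·(52 + 3x) = 16.
Collecting terms: 2x = 16, so x = 8.
Then 2E = 52 + 3·8 = 76, so E = 38, V = 2E/4 = 19, F = 13 + 8 = 21.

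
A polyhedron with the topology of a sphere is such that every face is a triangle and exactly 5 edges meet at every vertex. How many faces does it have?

20

Each face has 3 edges and each edge borders two faces, so 2E = 3F.
Each vertex has degree 5, so 5V = 2E and hence V = 3F/5.
Euler: V − E + F = 2 ⇒ (3F/5) − (3F/2) + F = 2.
Multiply by 10: (6 − 15 + 10)F = 20, i.e. 1F = 20.
So F = 20, E = 3·20/2 = 30, V = 3·20/5 = 12.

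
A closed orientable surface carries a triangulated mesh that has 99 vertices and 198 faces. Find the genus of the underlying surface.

Every face is a triangle, so 2E = 3·198 = 594, giving E = 297.
χ = V − E + F = 99 − 297 + 198 = 0.
For a closed orientable surface χ = 2 − 2g, so g = (2 − (0))/2 = 1.

1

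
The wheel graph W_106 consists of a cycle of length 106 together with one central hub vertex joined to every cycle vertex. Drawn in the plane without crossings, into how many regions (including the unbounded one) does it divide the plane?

W_106 has V = 106 + 1 = 107 vertices and E = 2·106 = 212 edges.
By Euler's formula F = 2 − V + E = 2 − 107 + 212 = 107.

107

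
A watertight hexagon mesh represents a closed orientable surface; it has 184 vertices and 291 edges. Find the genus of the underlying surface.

6

Every face is a hexagon and each edge borders two faces, so 6F = 2·291, giving F = 97.
χ = V − E + F = 184 − 291 + 97 = -10.
For a closed orientable surface χ = 2 − 2g, so g = (2 − (-10))/2 = 6.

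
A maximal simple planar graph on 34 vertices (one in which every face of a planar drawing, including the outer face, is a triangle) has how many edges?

96

In a plane triangulation 3F = 2E and V − E + F = 2, so E = 3V − 6 = 3·34 − 6 = 96.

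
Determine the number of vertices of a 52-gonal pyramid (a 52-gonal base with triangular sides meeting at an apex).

53

A pyramid on an n-gon base has one n-gon and n triangles: V = 52 + 1 = 53, E = 2·52 = 104, F = 52 + 1 = 53.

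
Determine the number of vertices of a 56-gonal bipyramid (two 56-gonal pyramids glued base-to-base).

58

A bipyramid over an n-gon has 2n triangular faces and n + 2 vertices: V = 56 + 2 = 58, E = 3·56 = 168, F = 2·56 = 112.
Check: V − E + F = 58 − 168 + 112 = 2.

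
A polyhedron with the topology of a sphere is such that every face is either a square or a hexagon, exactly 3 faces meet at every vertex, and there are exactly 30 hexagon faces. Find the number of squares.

Let x be the number of squares; then F = 30 + x.
Edge–face incidences: 2E = 6·30 + 4·x = 180 + 4x.
Every vertex has degree 3, so 3V = 2E.
Euler: V − E + F = 2 ⇒ (2E)/3 − E + (30 + x) = 2.
Multiply by 6: 2·(2E) − 3·(2E) + 6·(30 + x) = 12, i.e. 180 + 6x − (180 + 4x) = 12.
Collecting terms: 2x = 12, so x = 6.
Then 2E = 180 + 4·6 = 204, so E = 102, V = 2E/3 = 68, F = 30 + 6 = 36.

6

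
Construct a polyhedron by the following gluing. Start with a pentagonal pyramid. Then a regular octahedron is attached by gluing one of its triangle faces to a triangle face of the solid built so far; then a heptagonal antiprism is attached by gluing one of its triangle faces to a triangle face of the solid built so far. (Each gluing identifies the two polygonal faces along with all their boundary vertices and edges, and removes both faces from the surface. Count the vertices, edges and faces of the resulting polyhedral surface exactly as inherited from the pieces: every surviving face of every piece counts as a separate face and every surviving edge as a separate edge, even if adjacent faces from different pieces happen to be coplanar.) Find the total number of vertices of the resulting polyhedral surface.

A pentagonal pyramid: V=6, E=10, F=6.
Attach a regular octahedron (V=6, E=12, F=8) along a 3-gon: merge 3 vertices and 3 edges, delete both glued faces → V=9, E=19, F=12.
Attach a heptagonal antiprism (V=14, E=28, F=16) along a 3-gon: merge 3 vertices and 3 edges, delete both glued faces → V=20, E=44, F=26.
Check: V − E + F = 20 − 44 + 26 = 2.

20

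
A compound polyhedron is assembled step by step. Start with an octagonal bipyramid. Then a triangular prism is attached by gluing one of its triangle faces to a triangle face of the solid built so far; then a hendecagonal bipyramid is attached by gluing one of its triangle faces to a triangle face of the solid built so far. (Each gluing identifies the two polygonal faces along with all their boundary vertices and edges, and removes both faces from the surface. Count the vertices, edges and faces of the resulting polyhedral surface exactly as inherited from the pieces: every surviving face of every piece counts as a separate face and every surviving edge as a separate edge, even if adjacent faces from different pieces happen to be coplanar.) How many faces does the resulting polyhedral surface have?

An octagonal bipyramid: V=10, E=24, F=16.
Attach a triangular prism (V=6, E=9, F=5) along a 3-gon: merge 3 vertices and 3 edges, delete both glued faces → V=13, E=30, F=19.
Attach a hendecagonal bipyramid (V=13, E=33, F=22) along a 3-gon: merge 3 vertices and 3 edges, delete both glued faces → V=23, E=60, F=39.
Check: V − E + F = 23 − 60 + 39 = 2.

39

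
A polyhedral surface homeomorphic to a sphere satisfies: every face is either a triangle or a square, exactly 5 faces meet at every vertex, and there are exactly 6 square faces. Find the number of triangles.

Let x be the number of triangles; then F = 6 + x.
Edge–face incidences: 2E = 4·6 + 3·x = 24 + 3x.
Every vertex has degree 5, so 5V = 2E.
Euler: V − E + F = 2 ⇒ (2E)/5 − E + (6 + x) = 2.
Multiply by 10: 2·(2E) − 5·(2E) + 10·(6 + x) = 20, i.e. 60 + 10x − 3·(24 + 3x) = 20.
Collecting terms: x − 12 = 20, so x = 32.
Then 2E = 24 + 3·32 = 120, so E = 60, V = 2E/5 = 24, F = 6 + 32 = 38.

32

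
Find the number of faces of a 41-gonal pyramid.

A pyramid on an n-gon base has one n-gon and n triangles: V = 41 + 1 = 42, E = 2·41 = 82, F = 41 + 1 = 42.
Check: V − E + F = 42 − 82 + 42 = 2.

42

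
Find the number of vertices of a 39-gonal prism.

A prism on an n-gon has two n-gon bases and n rectangular sides: V = 2·39 = 78, E = 3·39 = 117, F = 39 + 2 = 41.

78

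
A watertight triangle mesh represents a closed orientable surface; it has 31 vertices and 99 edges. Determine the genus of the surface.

Every face is a triangle and each edge borders two faces, so 3F = 2·99, giving F = 66.
χ = V − E + F = 31 − 99 + 66 = -2.
For a closed orientable surface χ = 2 − 2g, so g = (2 − (-2))/2 = 2.

2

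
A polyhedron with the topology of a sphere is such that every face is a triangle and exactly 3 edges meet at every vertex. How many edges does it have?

Each face has 3 edges and each edge borders two faces, so 2E = 3F.
Each vertex has degree 3, so 3V = 2E and hence V = 3F/3.
Euler: V − E + F = 2 ⇒ (3F/3) − (3F/2) + F = 2.
Multiply by 6: (6 − 9 + 6)F = 12, i.e. 3F = 12.
So F = 4, E = 3·4/2 = 6, V = 3·4/3 = 4.

6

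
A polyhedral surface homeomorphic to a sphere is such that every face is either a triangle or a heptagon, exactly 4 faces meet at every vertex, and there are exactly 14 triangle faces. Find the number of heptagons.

2

Let x be the number of heptagons; then F = 14 + x.
Edge–face incidences: 2E = 3·14 + 7·x = 42 + 7x.
Every vertex has degree 4, so 4V = 2E.
Euler: V − E + F = 2 ⇒ (2E)/4 − E + (14 + x) = 2.
Multiply by 8: 2·(2E) − 4·(2E) + 8·(14 + x) = 16, i.e. 112 + 8x − 2·(42 + 7x) = 16.
Collecting terms: −6x + 28 = 16, so −6x = −12, so x = 2.
Then 2E = 42 + 7·2 = 56, so E = 28, V = 2E/4 = 14, F = 14 + 2 = 16.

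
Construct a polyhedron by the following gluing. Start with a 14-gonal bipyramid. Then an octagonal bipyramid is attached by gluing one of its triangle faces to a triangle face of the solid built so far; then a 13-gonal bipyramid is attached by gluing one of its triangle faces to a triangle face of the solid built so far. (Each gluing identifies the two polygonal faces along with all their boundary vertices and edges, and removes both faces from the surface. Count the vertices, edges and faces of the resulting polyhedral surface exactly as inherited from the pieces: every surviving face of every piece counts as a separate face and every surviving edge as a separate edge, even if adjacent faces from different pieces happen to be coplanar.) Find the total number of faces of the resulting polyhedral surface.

66

A 14-gonal bipyramid: V=16, E=42, F=28.
Attach an octagonal bipyramid (V=10, E=24, F=16) along a 3-gon: merge 3 vertices and 3 edges, delete both glued faces → V=23, E=63, F=42.
Attach a 13-gonal bipyramid (V=15, E=39, F=26) along a 3-gon: merge 3 vertices and 3 edges, delete both glued faces → V=35, E=99, F=66.
Check: V − E + F = 35 − 99 + 66 = 2.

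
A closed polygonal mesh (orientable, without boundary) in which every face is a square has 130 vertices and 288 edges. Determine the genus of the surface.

Every face is a square and each edge borders two faces, so 4F = 2·288, giving F = 144.
χ = V − E + F = 130 − 288 + 144 = -14.
For a closed orientable surface χ = 2 − 2g, so g = (2 − (-14))/2 = 8.

8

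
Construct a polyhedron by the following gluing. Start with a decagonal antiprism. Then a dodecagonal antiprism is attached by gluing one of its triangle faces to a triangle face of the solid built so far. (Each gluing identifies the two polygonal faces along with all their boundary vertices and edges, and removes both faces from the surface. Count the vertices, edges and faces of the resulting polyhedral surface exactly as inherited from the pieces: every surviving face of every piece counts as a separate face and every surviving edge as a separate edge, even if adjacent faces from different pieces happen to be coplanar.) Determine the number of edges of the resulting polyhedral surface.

A decagonal antiprism: V=20, E=40, F=22.
Attach a dodecagonal antiprism (V=24, E=48, F=26) along a 3-gon: merge 3 vertices and 3 edges, delete both glued faces → V=41, E=85, F=46.
Check: V − E + F = 41 − 85 + 46 = 2.

85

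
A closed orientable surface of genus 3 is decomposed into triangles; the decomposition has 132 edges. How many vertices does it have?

χ = 2 − 2·3 = -4, and every face is a triangle so 3F = 2E.
F = 2E/3 = 88. Then V = -4 + E − F = -4 + 132 − 88 = 40.

40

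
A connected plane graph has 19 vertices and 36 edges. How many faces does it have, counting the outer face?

19

Euler's formula for a connected plane graph: V − E + F = 2, so F = 2 − 19 + 36 = 19.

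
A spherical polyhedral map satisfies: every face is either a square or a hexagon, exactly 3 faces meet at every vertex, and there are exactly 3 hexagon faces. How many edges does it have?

Let x be the number of squares; then F = 3 + x.
Edge–face incidences: 2E = 6·3 + 4·x = 18 + 4x.
Every vertex has degree 3, so 3V = 2E.
Euler: V − E + F = 2 ⇒ (2E)/3 − E + (3 + x) = 2.
Multiply by 6: 2·(2E) − 3·(2E) + 6·(3 + x) = 12, i.e. 18 + 6x − (18 + 4x) = 12.
Collecting terms: 2x = 12, so x = 6.
Then 2E = 18 + 4·6 = 42, so E = 21, V = 2E/3 = 14, F = 3 + 6 = 9.

21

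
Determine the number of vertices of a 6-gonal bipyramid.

8

A bipyramid over an n-gon has 2n triangular faces and n + 2 vertices: V = 6 + 2 = 8, E = 3·6 = 18, F = 2·6 = 12.
Check: V − E + F = 8 − 18 + 12 = 2.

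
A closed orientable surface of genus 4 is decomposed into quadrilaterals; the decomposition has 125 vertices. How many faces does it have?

131

χ = 2 − 2·4 = -6, and every face is a square so 4F = 2E.
V − E + F = -6 with E = 4F/2 gives 125 − (4/2 − 1)·F = -6, so F = 131 and E = 262.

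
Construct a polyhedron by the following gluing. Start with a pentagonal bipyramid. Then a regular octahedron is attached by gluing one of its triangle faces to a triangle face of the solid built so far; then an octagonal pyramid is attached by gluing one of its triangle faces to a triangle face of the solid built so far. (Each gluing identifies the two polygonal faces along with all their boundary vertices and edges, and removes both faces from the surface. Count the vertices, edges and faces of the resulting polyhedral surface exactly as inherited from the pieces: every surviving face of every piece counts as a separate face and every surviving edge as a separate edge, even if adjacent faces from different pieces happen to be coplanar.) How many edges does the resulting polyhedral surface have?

37

A pentagonal bipyramid: V=7, E=15, F=10.
Attach a regular octahedron (V=6, E=12, F=8) along a 3-gon: merge 3 vertices and 3 edges, delete both glued faces → V=10, E=24, F=16.
Attach an octagonal pyramid (V=9, E=16, F=9) along a 3-gon: merge 3 vertices and 3 edges, delete both glued faces → V=16, E=37, F=23.
Check: V − E + F = 16 − 37 + 23 = 2.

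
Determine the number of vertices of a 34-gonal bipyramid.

A bipyramid over an n-gon has 2n triangular faces and n + 2 vertices: V = 34 + 2 = 36, E = 3·34 = 102, F = 2·34 = 68.
Check: V − E + F = 36 − 102 + 68 = 2.

36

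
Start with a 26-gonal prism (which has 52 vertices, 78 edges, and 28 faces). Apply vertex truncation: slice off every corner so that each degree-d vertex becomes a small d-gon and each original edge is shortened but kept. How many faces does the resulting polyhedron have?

Truncation replaces each original edge-end by a new vertex, so V′ = 2E = 156.
Each original edge survives, and each old vertex of degree d contributes d new edges; summing degrees gives Σd = 2E, so E′ = E + 2E = 3E = 234.
Each original face survives and each original vertex becomes one new face: F′ = F + V = 80.

80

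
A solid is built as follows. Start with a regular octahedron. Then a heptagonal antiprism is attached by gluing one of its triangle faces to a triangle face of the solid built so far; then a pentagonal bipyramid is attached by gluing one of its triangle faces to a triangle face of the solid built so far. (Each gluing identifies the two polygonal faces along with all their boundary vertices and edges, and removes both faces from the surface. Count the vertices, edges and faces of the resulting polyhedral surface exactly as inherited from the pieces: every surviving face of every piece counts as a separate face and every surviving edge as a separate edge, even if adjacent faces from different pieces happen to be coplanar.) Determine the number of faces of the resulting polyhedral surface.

30

A regular octahedron: V=6, E=12, F=8.
Attach a heptagonal antiprism (V=14, E=28, F=16) along a 3-gon: merge 3 vertices and 3 edges, delete both glued faces → V=17, E=37, F=22.
Attach a pentagonal bipyramid (V=7, E=15, F=10) along a 3-gon: merge 3 vertices and 3 edges, delete both glued faces → V=21, E=49, F=30.
Check: V − E + F = 21 − 49 + 30 = 2.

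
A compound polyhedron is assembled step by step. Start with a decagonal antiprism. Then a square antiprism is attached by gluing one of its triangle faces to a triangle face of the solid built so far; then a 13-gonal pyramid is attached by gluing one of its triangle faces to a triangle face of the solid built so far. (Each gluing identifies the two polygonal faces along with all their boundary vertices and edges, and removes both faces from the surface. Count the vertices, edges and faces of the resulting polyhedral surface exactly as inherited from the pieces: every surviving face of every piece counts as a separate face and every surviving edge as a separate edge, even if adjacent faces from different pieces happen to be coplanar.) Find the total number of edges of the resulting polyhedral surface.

76

A decagonal antiprism: V=20, E=40, F=22.
Attach a square antiprism (V=8, E=16, F=10) along a 3-gon: merge 3 vertices and 3 edges, delete both glued faces → V=25, E=53, F=30.
Attach a 13-gonal pyramid (V=14, E=26, F=14) along a 3-gon: merge 3 vertices and 3 edges, delete both glued faces → V=36, E=76, F=42.
Check: V − E + F = 36 − 76 + 42 = 2.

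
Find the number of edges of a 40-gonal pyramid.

80

A pyramid on an n-gon base has one n-gon and n triangles: V = 40 + 1 = 41, E = 2·40 = 80, F = 40 + 1 = 41.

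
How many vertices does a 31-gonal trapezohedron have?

64

The n-trapezohedron (dual of the n-antiprism) has V = 2·31 + 2 = 64, E = 4·31 = 124, F = 2·31 = 62.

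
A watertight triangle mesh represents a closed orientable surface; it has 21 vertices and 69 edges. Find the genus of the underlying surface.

2

Every face is a triangle and each edge borders two faces, so 3F = 2·69, giving F = 46.
χ = V − E + F = 21 − 69 + 46 = -2.
For a closed orientable surface χ = 2 − 2g, so g = (2 − (-2))/2 = 2.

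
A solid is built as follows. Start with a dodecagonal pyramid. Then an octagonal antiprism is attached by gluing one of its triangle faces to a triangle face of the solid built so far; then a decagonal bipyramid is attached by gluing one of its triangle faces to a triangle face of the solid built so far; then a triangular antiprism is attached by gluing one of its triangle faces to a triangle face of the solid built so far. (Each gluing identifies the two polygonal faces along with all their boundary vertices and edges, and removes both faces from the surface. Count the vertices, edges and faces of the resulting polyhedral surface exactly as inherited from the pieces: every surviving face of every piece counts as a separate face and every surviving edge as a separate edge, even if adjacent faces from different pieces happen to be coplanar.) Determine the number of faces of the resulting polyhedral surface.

53

A dodecagonal pyramid: V=13, E=24, F=13.
Attach an octagonal antiprism (V=16, E=32, F=18) along a 3-gon: merge 3 vertices and 3 edges, delete both glued faces → V=26, E=53, F=29.
Attach a decagonal bipyramid (V=12, E=30, F=20) along a 3-gon: merge 3 vertices and 3 edges, delete both glued faces → V=35, E=80, F=47.
Attach a triangular antiprism (V=6, E=12, F=8) along a 3-gon: merge 3 vertices and 3 edges, delete both glued faces → V=38, E=89, F=53.
Check: V − E + F = 38 − 89 + 53 = 2.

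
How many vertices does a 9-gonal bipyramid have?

11

A bipyramid over an n-gon has 2n triangular faces and n + 2 vertices: V = 9 + 2 = 11, E = 3·9 = 27, F = 2·9 = 18.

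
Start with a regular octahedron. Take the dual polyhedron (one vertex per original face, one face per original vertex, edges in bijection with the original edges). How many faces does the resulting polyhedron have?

6

The base solid has V = 6, E = 12, F = 8.
The dual swaps V and F and preserves E: V′ = F = 8, E′ = E = 12, F′ = V = 6.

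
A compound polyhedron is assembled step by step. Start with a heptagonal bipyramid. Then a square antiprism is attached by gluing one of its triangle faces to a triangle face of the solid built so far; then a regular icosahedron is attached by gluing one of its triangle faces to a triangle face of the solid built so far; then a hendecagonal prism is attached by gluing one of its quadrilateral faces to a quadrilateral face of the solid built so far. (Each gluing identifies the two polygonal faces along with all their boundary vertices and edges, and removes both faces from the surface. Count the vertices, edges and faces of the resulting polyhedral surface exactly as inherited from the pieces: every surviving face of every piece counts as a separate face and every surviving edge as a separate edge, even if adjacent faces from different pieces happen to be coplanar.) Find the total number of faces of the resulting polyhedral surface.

51

A heptagonal bipyramid: V=9, E=21, F=14.
Attach a square antiprism (V=8, E=16, F=10) along a 3-gon: merge 3 vertices and 3 edges, delete both glued faces → V=14, E=34, F=22.
Attach a regular icosahedron (V=12, E=30, F=20) along a 3-gon: merge 3 vertices and 3 edges, delete both glued faces → V=23, E=61, F=40.
Attach a hendecagonal prism (V=22, E=33, F=13) along a 4-gon: merge 4 vertices and 4 edges, delete both glued faces → V=41, E=90, F=51.
Check: V − E + F = 41 − 90 + 51 = 2.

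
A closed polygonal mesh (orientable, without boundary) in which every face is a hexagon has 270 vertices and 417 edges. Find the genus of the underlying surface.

5

Every face is a hexagon and each edge borders two faces, so 6F = 2·417, giving F = 139.
χ = V − E + F = 270 − 417 + 139 = -8.
For a closed orientable surface χ = 2 − 2g, so g = (2 − (-8))/2 = 5.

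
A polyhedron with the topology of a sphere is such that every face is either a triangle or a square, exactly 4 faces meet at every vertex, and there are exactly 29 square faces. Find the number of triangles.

8

Let x be the number of triangles; then F = 29 + x.
Edge–face incidences: 2E = 4·29 + 3·x = 116 + 3x.
Every vertex has degree 4, so 4V = 2E.
Euler: V − E + F = 2 ⇒ (2E)/4 − E + (29 + x) = 2.
Multiply by 8: 2·(2E) − 4·(2E) + 8·(29 + x) = 16, i.e. 232 + 8x − 2·(116 + 3x) = 16.
Collecting terms: 2x = 16, so x = 8.
Then 2E = 116 + 3·8 = 140, so E = 70, V = 2E/4 = 35, F = 29 + 8 = 37.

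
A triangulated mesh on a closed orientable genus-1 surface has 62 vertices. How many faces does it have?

124

χ = 2 − 2·1 = 0, and every face is a triangle so 3F = 2E.
V − E + F = 0 with E = 3F/2 gives 62 − (3/2 − 1)·F = 0, so F = 124 and E = 186.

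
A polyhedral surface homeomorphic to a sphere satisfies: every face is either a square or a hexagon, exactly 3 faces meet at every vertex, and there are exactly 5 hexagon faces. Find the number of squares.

Let x be the number of squares; then F = 5 + x.
Edge–face incidences: 2E = 6·5 + 4·x = 30 + 4x.
Every vertex has degree 3, so 3V = 2E.
Euler: V − E + F = 2 ⇒ (2E)/3 − E + (5 + x) = 2.
Multiply by 6: 2·(2E) − 3·(2E) + 6·(5 + x) = 12, i.e. 30 + 6x − (30 + 4x) = 12.
Collecting terms: 2x = 12, so x = 6.
Then 2E = 30 + 4·6 = 54, so E = 27, V = 2E/3 = 18, F = 5 + 6 = 11.

6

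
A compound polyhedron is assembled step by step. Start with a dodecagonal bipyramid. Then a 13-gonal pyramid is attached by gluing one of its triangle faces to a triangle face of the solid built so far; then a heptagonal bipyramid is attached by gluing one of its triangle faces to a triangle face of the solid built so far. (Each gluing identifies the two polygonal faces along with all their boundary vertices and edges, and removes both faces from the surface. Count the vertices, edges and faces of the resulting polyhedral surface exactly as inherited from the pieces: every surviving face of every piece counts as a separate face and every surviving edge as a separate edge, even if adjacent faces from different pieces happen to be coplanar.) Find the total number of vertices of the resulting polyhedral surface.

A dodecagonal bipyramid: V=14, E=36, F=24.
Attach a 13-gonal pyramid (V=14, E=26, F=14) along a 3-gon: merge 3 vertices and 3 edges, delete both glued faces → V=25, E=59, F=36.
Attach a heptagonal bipyramid (V=9, E=21, F=14) along a 3-gon: merge 3 vertices and 3 edges, delete both glued faces → V=31, E=77, F=48.
Check: V − E + F = 31 − 77 + 48 = 2.

31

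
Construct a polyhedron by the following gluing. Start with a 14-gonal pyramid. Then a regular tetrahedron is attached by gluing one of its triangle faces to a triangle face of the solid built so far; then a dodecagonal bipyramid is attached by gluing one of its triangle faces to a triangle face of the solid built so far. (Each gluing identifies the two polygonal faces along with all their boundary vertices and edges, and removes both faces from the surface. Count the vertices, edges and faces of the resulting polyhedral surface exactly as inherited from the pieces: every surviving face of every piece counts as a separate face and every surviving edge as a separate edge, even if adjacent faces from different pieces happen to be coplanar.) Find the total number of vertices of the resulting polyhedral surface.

A 14-gonal pyramid: V=15, E=28, F=15.
Attach a regular tetrahedron (V=4, E=6, F=4) along a 3-gon: merge 3 vertices and 3 edges, delete both glued faces → V=16, E=31, F=17.
Attach a dodecagonal bipyramid (V=14, E=36, F=24) along a 3-gon: merge 3 vertices and 3 edges, delete both glued faces → V=27, E=64, F=39.
Check: V − E + F = 27 − 64 + 39 = 2.

27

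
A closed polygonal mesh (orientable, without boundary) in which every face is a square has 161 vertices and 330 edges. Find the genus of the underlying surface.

3

Every face is a square and each edge borders two faces, so 4F = 2·330, giving F = 165.
χ = V − E + F = 161 − 330 + 165 = -4.
For a closed orientable surface χ = 2 − 2g, so g = (2 − (-4))/2 = 3.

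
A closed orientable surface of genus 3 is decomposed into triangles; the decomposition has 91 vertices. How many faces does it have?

190

χ = 2 − 2·3 = -4, and every face is a triangle so 3F = 2E.
V − E + F = -4 with E = 3F/2 gives 91 − (3/2 − 1)·F = -4, so F = 190 and E = 285.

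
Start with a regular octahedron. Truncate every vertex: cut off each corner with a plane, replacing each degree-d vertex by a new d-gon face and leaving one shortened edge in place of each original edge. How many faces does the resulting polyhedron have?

The base solid has V = 6, E = 12, F = 8.
Truncation replaces each original edge-end by a new vertex, so V′ = 2E = 24.
Each original edge survives, and each old vertex of degree d contributes d new edges; summing degrees gives Σd = 2E, so E′ = E + 2E = 3E = 36.
Each original face survives and each original vertex becomes one new face: F′ = F + V = 14.

14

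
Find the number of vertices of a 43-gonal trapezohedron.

The n-trapezohedron (dual of the n-antiprism) has V = 2·43 + 2 = 88, E = 4·43 = 172, F = 2·43 = 86.

88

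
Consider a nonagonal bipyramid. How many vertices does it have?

A bipyramid over an n-gon has 2n triangular faces and n + 2 vertices: V = 9 + 2 = 11, E = 3·9 = 27, F = 2·9 = 18.

11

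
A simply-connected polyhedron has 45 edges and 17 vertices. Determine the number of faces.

30

Here V − E + F = 2.
F = 2 − V + E = 2 − 17 + 45 = 30.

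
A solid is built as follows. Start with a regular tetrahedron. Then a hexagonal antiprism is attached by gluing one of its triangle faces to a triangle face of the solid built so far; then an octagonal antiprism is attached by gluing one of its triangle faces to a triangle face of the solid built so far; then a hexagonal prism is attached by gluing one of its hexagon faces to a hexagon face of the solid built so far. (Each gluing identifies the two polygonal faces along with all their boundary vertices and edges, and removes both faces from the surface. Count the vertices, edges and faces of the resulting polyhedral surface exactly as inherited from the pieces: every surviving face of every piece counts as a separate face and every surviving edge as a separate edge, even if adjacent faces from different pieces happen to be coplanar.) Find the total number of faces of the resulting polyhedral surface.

A regular tetrahedron: V=4, E=6, F=4.
Attach a hexagonal antiprism (V=12, E=24, F=14) along a 3-gon: merge 3 vertices and 3 edges, delete both glued faces → V=13, E=27, F=16.
Attach an octagonal antiprism (V=16, E=32, F=18) along a 3-gon: merge 3 vertices and 3 edges, delete both glued faces → V=26, E=56, F=32.
Attach a hexagonal prism (V=12, E=18, F=8) along a 6-gon: merge 6 vertices and 6 edges, delete both glued faces → V=32, E=68, F=38.
Check: V − E + F = 32 − 68 + 38 = 2.

38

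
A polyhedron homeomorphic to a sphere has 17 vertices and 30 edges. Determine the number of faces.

Here V − E + F = 2.
F = 2 − V + E = 2 − 17 + 30 = 15.

15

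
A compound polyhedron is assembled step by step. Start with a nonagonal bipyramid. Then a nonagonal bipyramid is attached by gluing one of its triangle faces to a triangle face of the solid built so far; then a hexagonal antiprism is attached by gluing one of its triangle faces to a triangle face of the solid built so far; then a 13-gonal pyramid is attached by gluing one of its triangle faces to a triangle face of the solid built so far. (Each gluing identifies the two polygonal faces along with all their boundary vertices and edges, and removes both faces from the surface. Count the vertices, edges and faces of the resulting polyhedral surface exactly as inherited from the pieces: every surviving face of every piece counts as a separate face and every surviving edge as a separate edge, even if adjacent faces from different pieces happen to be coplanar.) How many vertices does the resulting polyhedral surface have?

39

A nonagonal bipyramid: V=11, E=27, F=18.
Attach a nonagonal bipyramid (V=11, E=27, F=18) along a 3-gon: merge 3 vertices and 3 edges, delete both glued faces → V=19, E=51, F=34.
Attach a hexagonal antiprism (V=12, E=24, F=14) along a 3-gon: merge 3 vertices and 3 edges, delete both glued faces → V=28, E=72, F=46.
Attach a 13-gonal pyramid (V=14, E=26, F=14) along a 3-gon: merge 3 vertices and 3 edges, delete both glued faces → V=39, E=95, F=58.
Check: V − E + F = 39 − 95 + 58 = 2.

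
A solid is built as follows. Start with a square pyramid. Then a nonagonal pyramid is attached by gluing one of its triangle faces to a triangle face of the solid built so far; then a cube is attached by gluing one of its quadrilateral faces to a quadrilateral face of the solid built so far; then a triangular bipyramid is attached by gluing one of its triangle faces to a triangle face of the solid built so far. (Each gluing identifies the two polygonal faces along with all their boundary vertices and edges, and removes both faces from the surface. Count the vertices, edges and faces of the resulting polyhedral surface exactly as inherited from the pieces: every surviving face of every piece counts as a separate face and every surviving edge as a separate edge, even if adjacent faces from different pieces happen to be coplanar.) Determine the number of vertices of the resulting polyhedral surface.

18

A square pyramid: V=5, E=8, F=5.
Attach a nonagonal pyramid (V=10, E=18, F=10) along a 3-gon: merge 3 vertices and 3 edges, delete both glued faces → V=12, E=23, F=13.
Attach a cube (V=8, E=12, F=6) along a 4-gon: merge 4 vertices and 4 edges, delete both glued faces → V=16, E=31, F=17.
Attach a triangular bipyramid (V=5, E=9, F=6) along a 3-gon: merge 3 vertices and 3 edges, delete both glued faces → V=18, E=37, F=21.
Check: V − E + F = 18 − 37 + 21 = 2.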